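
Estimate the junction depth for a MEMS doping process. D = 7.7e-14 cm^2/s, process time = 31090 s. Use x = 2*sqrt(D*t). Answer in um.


Step 1: Compute D*t = 7.7e-14 * 31090 = 2.39393e-09 cm^2
Step 2: sqrt(D*t) = 4.8928e-05 cm
Step 3: x = 2 * 4.8928e-05 cm = 9.7856e-05 cm
Step 4: Convert to um (1 cm = 1e4 um): x = 0.979 um


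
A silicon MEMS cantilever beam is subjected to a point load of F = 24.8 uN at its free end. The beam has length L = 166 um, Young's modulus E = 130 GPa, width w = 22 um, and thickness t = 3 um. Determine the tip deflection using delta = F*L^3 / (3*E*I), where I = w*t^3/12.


Step 1: Calculate the second moment of area.
I = w * t^3 / 12 = 22 * 3^3 / 12 = 49.5 um^4
Step 2: Convert E to consistent units (1 GPa = 1000 uN/um^2).
E = 130 GPa = 130000 uN/um^2
Step 3: Calculate tip deflection.
delta = F * L^3 / (3 * E * I)
delta = 24.8 * 166^3 / (3 * 130000 * 49.5)
delta = 5.8763 um


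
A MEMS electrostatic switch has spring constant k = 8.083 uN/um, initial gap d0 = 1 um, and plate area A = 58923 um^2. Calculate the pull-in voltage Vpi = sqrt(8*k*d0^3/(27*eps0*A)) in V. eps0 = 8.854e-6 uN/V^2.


Step 1: Compute numerator: 8 * k * d0^3 = 8 * 8.083 * 1^3 = 64.664
Step 2: Compute denominator: 27 * eps0 * A = 27 * 8.854e-6 * 58923 = 14.086015
Step 3: Vpi = sqrt(64.664 / 14.086015)
Vpi = 2.14 V


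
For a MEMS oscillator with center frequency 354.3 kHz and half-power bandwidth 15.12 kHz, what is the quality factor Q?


Step 1: Q = f0 / bandwidth
Step 2: Q = 354.3 / 15.12
Q = 23.4


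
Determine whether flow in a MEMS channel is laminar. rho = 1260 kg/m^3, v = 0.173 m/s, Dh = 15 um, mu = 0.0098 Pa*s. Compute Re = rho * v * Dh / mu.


Step 1: Convert Dh to meters: Dh = 15e-6 m
Step 2: Re = rho * v * Dh / mu
Re = 1260 * 0.173 * 15e-6 / 0.0098
Re = 0.334
Since Re = 0.334 is below ~2300, the flow is laminar.


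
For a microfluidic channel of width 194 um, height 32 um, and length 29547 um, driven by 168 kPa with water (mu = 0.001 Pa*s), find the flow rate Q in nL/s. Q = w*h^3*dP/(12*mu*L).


Step 1: Convert all dimensions to SI (meters).
w = 194e-6 m, h = 32e-6 m, L = 29547e-6 m, dP = 168e3 Pa
Step 2: Q = w * h^3 * dP / (12 * mu * L)
Q = 194e-6 * (32e-6)^3 * 168e3 / (12 * 0.001 * 29547e-6) = 3.01207865e-09 m^3/s
Step 3: Convert Q from m^3/s to nL/s (1 m^3 = 1e12 nL, so multiply by 1e12).
Q = 3012.079 nL/s


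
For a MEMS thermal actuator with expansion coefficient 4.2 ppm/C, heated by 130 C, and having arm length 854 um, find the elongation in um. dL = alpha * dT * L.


Step 1: Convert CTE: alpha = 4.2 ppm/C = 4.2e-6 /C
Step 2: dL = 4.2e-6 * 130 * 854
dL = 0.4663 um


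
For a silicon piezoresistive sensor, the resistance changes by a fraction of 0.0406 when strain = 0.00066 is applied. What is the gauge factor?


Step 1: Identify values.
dR/R = 0.0406, strain = 0.00066
Step 2: GF = (dR/R) / strain = 0.0406 / 0.00066
GF = 61.5


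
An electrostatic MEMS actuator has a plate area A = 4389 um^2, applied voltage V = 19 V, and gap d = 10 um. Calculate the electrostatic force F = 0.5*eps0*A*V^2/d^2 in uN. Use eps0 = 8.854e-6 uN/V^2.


Step 1: Identify parameters.
eps0 = 8.854e-6 uN/V^2, A = 4389 um^2, V = 19 V, d = 10 um
Step 2: Compute V^2 = 19^2 = 361
Step 3: Compute d^2 = 10^2 = 100
Step 4: F = 0.5 * 8.854e-6 * 4389 * 361 / 100
F = 0.07 uN


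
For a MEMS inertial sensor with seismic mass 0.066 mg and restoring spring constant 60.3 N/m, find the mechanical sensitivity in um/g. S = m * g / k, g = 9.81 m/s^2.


Step 1: Convert mass: m = 0.066 mg = 6.60e-08 kg
Step 2: S = m * g / k = 6.60e-08 * 9.81 / 60.3
Step 3: S = 1.07e-08 m/g
Step 4: Convert to um/g: S = 0.011 um/g


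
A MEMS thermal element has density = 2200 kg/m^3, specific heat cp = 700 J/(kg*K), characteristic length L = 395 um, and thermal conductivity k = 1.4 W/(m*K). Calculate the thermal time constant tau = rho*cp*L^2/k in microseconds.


Step 1: Convert L to m: L = 395e-6 m
Step 2: L^2 = (395e-6)^2 = 1.56025e-07 m^2
Step 3: tau = 2200 * 700 * 1.56025e-07 / 1.4 = 1.716275e-01 s
Step 4: Convert to microseconds (multiply by 1e6).
tau = 171627.5 us


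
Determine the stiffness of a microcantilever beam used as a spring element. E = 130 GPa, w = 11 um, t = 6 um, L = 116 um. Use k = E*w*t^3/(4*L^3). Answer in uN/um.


Step 1: Convert E to consistent units (1 GPa = 1000 uN/um^2).
E = 130 GPa = 130000 uN/um^2
Step 2: Compute t^3 = 6^3 = 216
Step 3: Compute L^3 = 116^3 = 1560896
Step 4: k = 130000 * 11 * 216 / (4 * 1560896)
k = 49.4716 uN/um


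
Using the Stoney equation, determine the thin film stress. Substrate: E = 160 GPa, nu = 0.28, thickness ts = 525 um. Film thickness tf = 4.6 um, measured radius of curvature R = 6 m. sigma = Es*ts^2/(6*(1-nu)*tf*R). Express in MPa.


Step 1: Compute numerator: Es * ts^2 = 160 * 525^2 = 44100000 (GPa*um^2)
Step 2: Compute denominator (R in um): 6*(1-nu)*tf*R = 6*0.72*4.6*6e6 = 119232000.0 (um^2)
Step 3: sigma (GPa) = 44100000 / 119232000.0 = 3.69867e-01 GPa
Step 4: Convert to MPa (x1000): sigma = 369.9 MPa


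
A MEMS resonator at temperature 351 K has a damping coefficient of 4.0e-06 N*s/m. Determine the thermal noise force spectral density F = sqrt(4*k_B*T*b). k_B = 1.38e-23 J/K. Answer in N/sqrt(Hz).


Step 1: Compute 4 * k_B * T * b
= 4 * 1.38e-23 * 351 * 4.0e-06
= 7.7501e-26 N^2/Hz
Step 2: F_noise = sqrt(7.7501e-26)
F_noise = 2.78e-13 N/sqrt(Hz)


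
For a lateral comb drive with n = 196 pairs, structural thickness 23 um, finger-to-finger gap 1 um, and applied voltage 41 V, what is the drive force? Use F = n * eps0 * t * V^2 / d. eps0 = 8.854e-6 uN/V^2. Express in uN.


Step 1: Parameters: n=196, eps0=8.854e-6 uN/V^2, t=23 um, V=41 V, d=1 um
Step 2: V^2 = 1681
Step 3: F = 196 * 8.854e-6 * 23 * 1681 / 1
F = 67.095 uN


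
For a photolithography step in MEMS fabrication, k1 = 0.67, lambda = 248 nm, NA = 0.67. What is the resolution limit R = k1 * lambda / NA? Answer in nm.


Step 1: Identify values: k1 = 0.67, lambda = 248 nm, NA = 0.67
Step 2: R = k1 * lambda / NA
R = 0.67 * 248 / 0.67
R = 248.0 nm


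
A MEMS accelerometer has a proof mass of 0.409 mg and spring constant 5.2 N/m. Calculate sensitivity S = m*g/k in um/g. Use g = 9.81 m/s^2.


Step 1: Convert mass: m = 0.409 mg = 4.09e-07 kg
Step 2: S = m * g / k = 4.09e-07 * 9.81 / 5.2
Step 3: S = 7.72e-07 m/g
Step 4: Convert to um/g: S = 0.772 um/g


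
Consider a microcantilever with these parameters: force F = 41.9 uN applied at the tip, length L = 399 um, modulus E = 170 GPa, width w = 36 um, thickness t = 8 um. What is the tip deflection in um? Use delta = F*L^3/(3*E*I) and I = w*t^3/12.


Step 1: Calculate the second moment of area.
I = w * t^3 / 12 = 36 * 8^3 / 12 = 1536.0 um^4
Step 2: Convert E to consistent units (1 GPa = 1000 uN/um^2).
E = 170 GPa = 170000 uN/um^2
Step 3: Calculate tip deflection.
delta = F * L^3 / (3 * E * I)
delta = 41.9 * 399^3 / (3 * 170000 * 1536.0)
delta = 3.3976 um


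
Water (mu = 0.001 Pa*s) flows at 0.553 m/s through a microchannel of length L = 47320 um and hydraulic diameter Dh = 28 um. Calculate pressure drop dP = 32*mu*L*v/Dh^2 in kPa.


Step 1: Convert to SI: L = 47320e-6 m, Dh = 28e-6 m
Step 2: dP = 32 * 0.001 * 47320e-6 * 0.553 / (28e-6)^2
Step 3: dP = 1068080.00 Pa
Step 4: Convert to kPa: dP = 1068.08 kPa


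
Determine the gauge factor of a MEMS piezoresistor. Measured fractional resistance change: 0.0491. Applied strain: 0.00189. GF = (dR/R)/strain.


Step 1: Identify values.
dR/R = 0.0491, strain = 0.00189
Step 2: GF = (dR/R) / strain = 0.0491 / 0.00189
GF = 26.0


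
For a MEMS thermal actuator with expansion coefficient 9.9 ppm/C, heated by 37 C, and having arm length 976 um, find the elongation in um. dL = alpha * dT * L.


Step 1: Convert CTE: alpha = 9.9 ppm/C = 9.9e-6 /C
Step 2: dL = 9.9e-6 * 37 * 976
dL = 0.3575 um


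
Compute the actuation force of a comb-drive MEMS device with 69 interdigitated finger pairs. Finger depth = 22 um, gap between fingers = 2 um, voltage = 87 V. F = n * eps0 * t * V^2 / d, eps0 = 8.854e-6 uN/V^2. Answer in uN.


Step 1: Parameters: n=69, eps0=8.854e-6 uN/V^2, t=22 um, V=87 V, d=2 um
Step 2: V^2 = 7569
Step 3: F = 69 * 8.854e-6 * 22 * 7569 / 2
F = 50.865 uN


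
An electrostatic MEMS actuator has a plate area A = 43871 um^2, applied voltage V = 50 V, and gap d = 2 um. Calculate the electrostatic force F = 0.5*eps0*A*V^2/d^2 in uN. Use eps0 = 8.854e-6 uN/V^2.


Step 1: Identify parameters.
eps0 = 8.854e-6 uN/V^2, A = 43871 um^2, V = 50 V, d = 2 um
Step 2: Compute V^2 = 50^2 = 2500
Step 3: Compute d^2 = 2^2 = 4
Step 4: F = 0.5 * 8.854e-6 * 43871 * 2500 / 4
F = 121.386 uN


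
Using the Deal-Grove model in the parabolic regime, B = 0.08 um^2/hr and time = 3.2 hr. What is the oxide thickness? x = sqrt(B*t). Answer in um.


Step 1: Compute B*t = 0.08 * 3.2 = 0.256
Step 2: x = sqrt(0.256)
x = 0.506 um


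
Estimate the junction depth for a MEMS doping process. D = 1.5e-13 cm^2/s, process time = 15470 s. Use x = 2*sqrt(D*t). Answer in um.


Step 1: Compute D*t = 1.5e-13 * 15470 = 2.3205e-09 cm^2
Step 2: sqrt(D*t) = 4.8172e-05 cm
Step 3: x = 2 * 4.8172e-05 cm = 9.6344e-05 cm
Step 4: Convert to um (1 cm = 1e4 um): x = 0.963 um


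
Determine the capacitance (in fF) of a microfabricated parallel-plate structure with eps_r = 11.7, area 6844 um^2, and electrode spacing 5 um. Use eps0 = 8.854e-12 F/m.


Step 1: Convert area to m^2: A = 6844e-12 m^2
Step 2: Convert gap to m: d = 5e-6 m
Step 3: C = eps0 * eps_r * A / d
C = 8.854e-12 * 11.7 * 6844e-12 / 5e-6
Step 4: Convert to fF (multiply by 1e15).
C = 141.8 fF


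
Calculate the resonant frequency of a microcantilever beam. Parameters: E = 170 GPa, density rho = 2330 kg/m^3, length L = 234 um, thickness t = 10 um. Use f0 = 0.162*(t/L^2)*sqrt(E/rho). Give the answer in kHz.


Step 1: Convert units to SI.
t_SI = 10e-6 m, L_SI = 234e-6 m
Step 2: Calculate sqrt(E/rho).
sqrt(170e9 / 2330) = 8541.74 m/s
Step 3: Compute f0.
f0 = 0.162 * 10e-6 / (234e-6)^2 * 8541.74 = 252714.2 Hz = 252.71 kHz


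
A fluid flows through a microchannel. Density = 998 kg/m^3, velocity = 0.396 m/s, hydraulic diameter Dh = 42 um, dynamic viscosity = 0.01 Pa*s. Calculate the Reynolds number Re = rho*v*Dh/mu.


Step 1: Convert Dh to meters: Dh = 42e-6 m
Step 2: Re = rho * v * Dh / mu
Re = 998 * 0.396 * 42e-6 / 0.01
Re = 1.66


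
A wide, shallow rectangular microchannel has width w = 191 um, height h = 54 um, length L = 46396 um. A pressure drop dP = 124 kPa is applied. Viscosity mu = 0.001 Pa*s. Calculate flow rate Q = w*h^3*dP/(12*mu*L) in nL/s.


Step 1: Convert all dimensions to SI (meters).
w = 191e-6 m, h = 54e-6 m, L = 46396e-6 m, dP = 124e3 Pa
Step 2: Q = w * h^3 * dP / (12 * mu * L)
Q = 191e-6 * (54e-6)^3 * 124e3 / (12 * 0.001 * 46396e-6) = 6.69845349e-09 m^3/s
Step 3: Convert Q from m^3/s to nL/s (1 m^3 = 1e12 nL, so multiply by 1e12).
Q = 6698.453 nL/s


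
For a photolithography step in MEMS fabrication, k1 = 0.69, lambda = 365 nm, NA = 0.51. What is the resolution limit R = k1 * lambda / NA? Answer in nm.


Step 1: Identify values: k1 = 0.69, lambda = 365 nm, NA = 0.51
Step 2: R = k1 * lambda / NA
R = 0.69 * 365 / 0.51
R = 493.8 nm


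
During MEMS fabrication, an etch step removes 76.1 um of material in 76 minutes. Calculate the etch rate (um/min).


Step 1: Etch rate = depth / time
Step 2: rate = 76.1 / 76
rate = 1.001 um/min


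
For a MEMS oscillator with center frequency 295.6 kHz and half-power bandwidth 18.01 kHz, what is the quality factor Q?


Step 1: Q = f0 / bandwidth
Step 2: Q = 295.6 / 18.01
Q = 16.4


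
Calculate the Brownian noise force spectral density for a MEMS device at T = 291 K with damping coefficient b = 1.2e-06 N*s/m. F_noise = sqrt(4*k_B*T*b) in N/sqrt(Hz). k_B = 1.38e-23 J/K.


Step 1: Compute 4 * k_B * T * b
= 4 * 1.38e-23 * 291 * 1.2e-06
= 1.9276e-26 N^2/Hz
Step 2: F_noise = sqrt(1.9276e-26)
F_noise = 1.39e-13 N/sqrt(Hz)


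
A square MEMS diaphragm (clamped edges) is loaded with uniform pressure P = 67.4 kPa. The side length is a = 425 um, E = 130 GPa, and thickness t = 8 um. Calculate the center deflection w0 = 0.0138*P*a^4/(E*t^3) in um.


Step 1: Convert pressure to compatible units (E is in GPa, so P in GPa).
P = 67.4 kPa = 67.4e-6 GPa
Step 2: Compute numerator: 0.0138 * P * a^4.
a^4 = 425^4 = 32625390625
numerator = 0.0138 * 67.4e-6 * 32625390625 = 3.03455e+04
Step 3: Compute denominator: E * t^3 = 130 * 8^3 = 66560
Step 4: w0 = numerator / denominator = 3.03455e+04 / 66560 = 0.4559 um


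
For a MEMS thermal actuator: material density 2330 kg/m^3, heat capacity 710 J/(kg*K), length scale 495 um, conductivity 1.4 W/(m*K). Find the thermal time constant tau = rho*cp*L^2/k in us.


Step 1: Convert L to m: L = 495e-6 m
Step 2: L^2 = (495e-6)^2 = 2.45025e-07 m^2
Step 3: tau = 2330 * 710 * 2.45025e-07 / 1.4 = 2.8953204107e-01 s
Step 4: Convert to microseconds (multiply by 1e6).
tau = 289532.041 us


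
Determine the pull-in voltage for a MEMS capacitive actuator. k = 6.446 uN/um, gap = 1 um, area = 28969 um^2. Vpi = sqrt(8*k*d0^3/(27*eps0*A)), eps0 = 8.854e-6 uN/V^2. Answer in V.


Step 1: Compute numerator: 8 * k * d0^3 = 8 * 6.446 * 1^3 = 51.568
Step 2: Compute denominator: 27 * eps0 * A = 27 * 8.854e-6 * 28969 = 6.925271
Step 3: Vpi = sqrt(51.568 / 6.925271)
Vpi = 2.73 V


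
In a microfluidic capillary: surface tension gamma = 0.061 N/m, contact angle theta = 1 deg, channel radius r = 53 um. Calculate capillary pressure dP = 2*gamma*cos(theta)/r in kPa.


Step 1: cos(1 deg) = 0.9998
Step 2: Convert r to m: r = 53e-6 m
Step 3: dP = 2 * 0.061 * 0.9998 / 53e-6 = 2301.4 Pa
Step 4: Convert Pa to kPa (divide by 1000).
dP = 2.3 kPa


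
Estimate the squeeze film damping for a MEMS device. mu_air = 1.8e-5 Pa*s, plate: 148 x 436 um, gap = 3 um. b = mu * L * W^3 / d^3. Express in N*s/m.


Step 1: Convert to SI.
L = 148e-6 m, W = 436e-6 m, d = 3e-6 m
Step 2: W^3 = (436e-6)^3 = 8.29e-11 m^3
Step 3: d^3 = (3e-6)^3 = 2.70e-17 m^3
Step 4: b = 1.8e-5 * 148e-6 * 8.29e-11 / 2.70e-17
b = 8.18e-03 N*s/m


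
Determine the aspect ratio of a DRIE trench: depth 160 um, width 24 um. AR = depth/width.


Step 1: AR = depth / width
Step 2: AR = 160 / 24
AR = 6.7


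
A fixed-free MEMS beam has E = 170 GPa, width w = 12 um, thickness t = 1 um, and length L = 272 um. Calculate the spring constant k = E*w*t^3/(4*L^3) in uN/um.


Step 1: Convert E to consistent units (1 GPa = 1000 uN/um^2).
E = 170 GPa = 170000 uN/um^2
Step 2: Compute t^3 = 1^3 = 1
Step 3: Compute L^3 = 272^3 = 20123648
Step 4: k = 170000 * 12 * 1 / (4 * 20123648)
k = 0.0253 uN/um


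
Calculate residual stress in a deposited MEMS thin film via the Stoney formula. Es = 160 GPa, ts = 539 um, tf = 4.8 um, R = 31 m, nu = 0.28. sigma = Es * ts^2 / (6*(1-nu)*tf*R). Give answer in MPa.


Step 1: Compute numerator: Es * ts^2 = 160 * 539^2 = 46483360 (GPa*um^2)
Step 2: Compute denominator (R in um): 6*(1-nu)*tf*R = 6*0.72*4.8*31e6 = 642816000.0 (um^2)
Step 3: sigma (GPa) = 46483360 / 642816000.0 = 7.2312e-02 GPa
Step 4: Convert to MPa (x1000): sigma = 72.3 MPa


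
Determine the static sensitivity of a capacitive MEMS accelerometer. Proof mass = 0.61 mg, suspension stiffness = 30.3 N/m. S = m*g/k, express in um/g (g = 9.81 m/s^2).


Step 1: Convert mass: m = 0.61 mg = 6.10e-07 kg
Step 2: S = m * g / k = 6.10e-07 * 9.81 / 30.3
Step 3: S = 1.97e-07 m/g
Step 4: Convert to um/g: S = 0.197 um/g


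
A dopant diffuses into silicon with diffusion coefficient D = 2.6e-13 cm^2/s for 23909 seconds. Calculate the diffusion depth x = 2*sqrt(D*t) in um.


Step 1: Compute D*t = 2.6e-13 * 23909 = 6.21634e-09 cm^2
Step 2: sqrt(D*t) = 7.88438e-05 cm
Step 3: x = 2 * 7.88438e-05 cm = 1.576876e-04 cm
Step 4: Convert to um (1 cm = 1e4 um): x = 1.577 um


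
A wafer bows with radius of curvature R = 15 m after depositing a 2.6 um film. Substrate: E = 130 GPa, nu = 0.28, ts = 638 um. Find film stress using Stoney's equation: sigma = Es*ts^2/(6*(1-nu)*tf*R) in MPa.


Step 1: Compute numerator: Es * ts^2 = 130 * 638^2 = 52915720 (GPa*um^2)
Step 2: Compute denominator (R in um): 6*(1-nu)*tf*R = 6*0.72*2.6*15e6 = 168480000.0 (um^2)
Step 3: sigma (GPa) = 52915720 / 168480000.0 = 3.14077e-01 GPa
Step 4: Convert to MPa (x1000): sigma = 314.1 MPa


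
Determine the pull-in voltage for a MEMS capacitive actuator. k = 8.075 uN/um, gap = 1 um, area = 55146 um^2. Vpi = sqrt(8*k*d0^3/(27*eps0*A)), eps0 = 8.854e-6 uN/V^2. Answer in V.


Step 1: Compute numerator: 8 * k * d0^3 = 8 * 8.075 * 1^3 = 64.6
Step 2: Compute denominator: 27 * eps0 * A = 27 * 8.854e-6 * 55146 = 13.183092
Step 3: Vpi = sqrt(64.6 / 13.183092)
Vpi = 2.21 V


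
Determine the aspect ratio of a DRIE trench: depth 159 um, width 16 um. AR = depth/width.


Step 1: AR = depth / width
Step 2: AR = 159 / 16
AR = 9.9


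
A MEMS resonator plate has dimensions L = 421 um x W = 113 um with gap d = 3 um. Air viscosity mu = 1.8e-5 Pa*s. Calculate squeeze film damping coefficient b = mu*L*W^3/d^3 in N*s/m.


Step 1: Convert to SI.
L = 421e-6 m, W = 113e-6 m, d = 3e-6 m
Step 2: W^3 = (113e-6)^3 = 1.44e-12 m^3
Step 3: d^3 = (3e-6)^3 = 2.70e-17 m^3
Step 4: b = 1.8e-5 * 421e-6 * 1.44e-12 / 2.70e-17
b = 4.05e-04 N*s/m


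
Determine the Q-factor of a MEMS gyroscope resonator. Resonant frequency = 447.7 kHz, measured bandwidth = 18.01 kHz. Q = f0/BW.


Step 1: Q = f0 / bandwidth
Step 2: Q = 447.7 / 18.01
Q = 24.9


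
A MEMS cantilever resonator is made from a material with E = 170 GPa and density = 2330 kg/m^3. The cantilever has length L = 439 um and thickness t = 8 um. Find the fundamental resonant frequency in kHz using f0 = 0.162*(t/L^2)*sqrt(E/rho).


Step 1: Convert units to SI.
t_SI = 8e-6 m, L_SI = 439e-6 m
Step 2: Calculate sqrt(E/rho).
sqrt(170e9 / 2330) = 8541.74 m/s
Step 3: Compute f0.
f0 = 0.162 * 8e-6 / (439e-6)^2 * 8541.74 = 57441.0 Hz = 57.44 kHz


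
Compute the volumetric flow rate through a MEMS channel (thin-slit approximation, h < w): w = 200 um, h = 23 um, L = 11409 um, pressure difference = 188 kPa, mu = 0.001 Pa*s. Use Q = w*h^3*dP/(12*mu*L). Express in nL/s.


Step 1: Convert all dimensions to SI (meters).
w = 200e-6 m, h = 23e-6 m, L = 11409e-6 m, dP = 188e3 Pa
Step 2: Q = w * h^3 * dP / (12 * mu * L)
Q = 200e-6 * (23e-6)^3 * 188e3 / (12 * 0.001 * 11409e-6) = 3.34150817e-09 m^3/s
Step 3: Convert Q from m^3/s to nL/s (1 m^3 = 1e12 nL, so multiply by 1e12).
Q = 3341.508 nL/s


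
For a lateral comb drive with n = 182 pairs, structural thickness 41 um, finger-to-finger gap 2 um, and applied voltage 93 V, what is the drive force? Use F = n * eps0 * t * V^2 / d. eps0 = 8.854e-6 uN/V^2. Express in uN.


Step 1: Parameters: n=182, eps0=8.854e-6 uN/V^2, t=41 um, V=93 V, d=2 um
Step 2: V^2 = 8649
Step 3: F = 182 * 8.854e-6 * 41 * 8649 / 2
F = 285.713 uN


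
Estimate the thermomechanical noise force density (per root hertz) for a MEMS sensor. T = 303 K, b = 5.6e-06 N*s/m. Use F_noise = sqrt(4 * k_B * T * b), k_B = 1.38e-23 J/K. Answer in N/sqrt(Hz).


Step 1: Compute 4 * k_B * T * b
= 4 * 1.38e-23 * 303 * 5.6e-06
= 9.3663e-26 N^2/Hz
Step 2: F_noise = sqrt(9.3663e-26)
F_noise = 3.06e-13 N/sqrt(Hz)


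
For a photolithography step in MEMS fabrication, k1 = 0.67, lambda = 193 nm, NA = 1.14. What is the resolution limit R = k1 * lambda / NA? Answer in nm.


Step 1: Identify values: k1 = 0.67, lambda = 193 nm, NA = 1.14
Step 2: R = k1 * lambda / NA
R = 0.67 * 193 / 1.14
R = 113.4 nm


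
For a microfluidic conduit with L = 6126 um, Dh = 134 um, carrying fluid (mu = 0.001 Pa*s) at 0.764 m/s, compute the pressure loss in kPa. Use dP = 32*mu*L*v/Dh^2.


Step 1: Convert to SI: L = 6126e-6 m, Dh = 134e-6 m
Step 2: dP = 32 * 0.001 * 6126e-6 * 0.764 / (134e-6)^2
Step 3: dP = 8340.86 Pa
Step 4: Convert to kPa: dP = 8.34 kPa


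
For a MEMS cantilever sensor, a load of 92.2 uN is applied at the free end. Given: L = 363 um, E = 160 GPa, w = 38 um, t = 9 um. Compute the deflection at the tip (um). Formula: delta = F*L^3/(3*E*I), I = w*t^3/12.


Step 1: Calculate the second moment of area.
I = w * t^3 / 12 = 38 * 9^3 / 12 = 2308.5 um^4
Step 2: Convert E to consistent units (1 GPa = 1000 uN/um^2).
E = 160 GPa = 160000 uN/um^2
Step 3: Calculate tip deflection.
delta = F * L^3 / (3 * E * I)
delta = 92.2 * 363^3 / (3 * 160000 * 2308.5)
delta = 3.98 um


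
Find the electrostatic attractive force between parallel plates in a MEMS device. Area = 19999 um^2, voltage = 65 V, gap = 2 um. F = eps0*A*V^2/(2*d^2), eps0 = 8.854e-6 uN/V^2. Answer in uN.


Step 1: Identify parameters.
eps0 = 8.854e-6 uN/V^2, A = 19999 um^2, V = 65 V, d = 2 um
Step 2: Compute V^2 = 65^2 = 4225
Step 3: Compute d^2 = 2^2 = 4
Step 4: F = 0.5 * 8.854e-6 * 19999 * 4225 / 4
F = 93.516 uN


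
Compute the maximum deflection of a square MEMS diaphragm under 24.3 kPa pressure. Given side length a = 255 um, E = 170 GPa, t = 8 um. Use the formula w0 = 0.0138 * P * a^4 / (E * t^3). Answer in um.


Step 1: Convert pressure to compatible units (E is in GPa, so P in GPa).
P = 24.3 kPa = 24.3e-6 GPa
Step 2: Compute numerator: 0.0138 * P * a^4.
a^4 = 255^4 = 4228250625
numerator = 0.0138 * 24.3e-6 * 4228250625 = 1.4179e+03
Step 3: Compute denominator: E * t^3 = 170 * 8^3 = 87040
Step 4: w0 = numerator / denominator = 1.4179e+03 / 87040 = 0.0163 um


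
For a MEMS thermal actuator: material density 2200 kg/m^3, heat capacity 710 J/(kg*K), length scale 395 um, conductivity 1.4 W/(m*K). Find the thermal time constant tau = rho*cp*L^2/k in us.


Step 1: Convert L to m: L = 395e-6 m
Step 2: L^2 = (395e-6)^2 = 1.56025e-07 m^2
Step 3: tau = 2200 * 710 * 1.56025e-07 / 1.4 = 1.7407932143e-01 s
Step 4: Convert to microseconds (multiply by 1e6).
tau = 174079.321 us


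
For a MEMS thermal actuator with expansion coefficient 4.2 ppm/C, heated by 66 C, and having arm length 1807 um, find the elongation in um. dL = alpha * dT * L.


Step 1: Convert CTE: alpha = 4.2 ppm/C = 4.2e-6 /C
Step 2: dL = 4.2e-6 * 66 * 1807
dL = 0.5009 um


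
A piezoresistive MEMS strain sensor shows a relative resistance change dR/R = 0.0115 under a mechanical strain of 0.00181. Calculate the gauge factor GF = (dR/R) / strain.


Step 1: Identify values.
dR/R = 0.0115, strain = 0.00181
Step 2: GF = (dR/R) / strain = 0.0115 / 0.00181
GF = 6.4


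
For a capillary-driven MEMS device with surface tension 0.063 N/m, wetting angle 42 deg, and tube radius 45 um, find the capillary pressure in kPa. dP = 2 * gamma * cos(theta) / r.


Step 1: cos(42 deg) = 0.7431
Step 2: Convert r to m: r = 45e-6 m
Step 3: dP = 2 * 0.063 * 0.7431 / 45e-6 = 2080.7 Pa
Step 4: Convert Pa to kPa (divide by 1000).
dP = 2.08 kPa


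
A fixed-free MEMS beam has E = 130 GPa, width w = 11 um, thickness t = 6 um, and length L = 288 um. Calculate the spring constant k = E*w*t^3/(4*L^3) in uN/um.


Step 1: Convert E to consistent units (1 GPa = 1000 uN/um^2).
E = 130 GPa = 130000 uN/um^2
Step 2: Compute t^3 = 6^3 = 216
Step 3: Compute L^3 = 288^3 = 23887872
Step 4: k = 130000 * 11 * 216 / (4 * 23887872)
k = 3.2326 uN/um


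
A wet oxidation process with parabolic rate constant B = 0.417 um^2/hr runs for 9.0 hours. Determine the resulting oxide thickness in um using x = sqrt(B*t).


Step 1: Compute B*t = 0.417 * 9.0 = 3.753
Step 2: x = sqrt(3.753)
x = 1.937 um


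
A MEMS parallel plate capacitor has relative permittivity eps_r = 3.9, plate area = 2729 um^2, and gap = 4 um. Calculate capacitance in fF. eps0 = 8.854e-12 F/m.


Step 1: Convert area to m^2: A = 2729e-12 m^2
Step 2: Convert gap to m: d = 4e-6 m
Step 3: C = eps0 * eps_r * A / d
C = 8.854e-12 * 3.9 * 2729e-12 / 4e-6
Step 4: Convert to fF (multiply by 1e15).
C = 23.56 fF


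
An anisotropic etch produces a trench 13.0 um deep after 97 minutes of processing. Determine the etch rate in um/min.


Step 1: Etch rate = depth / time
Step 2: rate = 13.0 / 97
rate = 0.134 um/min


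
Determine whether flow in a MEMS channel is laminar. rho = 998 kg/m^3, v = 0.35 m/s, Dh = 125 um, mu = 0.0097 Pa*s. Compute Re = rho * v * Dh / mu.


Step 1: Convert Dh to meters: Dh = 125e-6 m
Step 2: Re = rho * v * Dh / mu
Re = 998 * 0.35 * 125e-6 / 0.0097
Re = 4.501
Since Re = 4.501 is below ~2300, the flow is laminar.


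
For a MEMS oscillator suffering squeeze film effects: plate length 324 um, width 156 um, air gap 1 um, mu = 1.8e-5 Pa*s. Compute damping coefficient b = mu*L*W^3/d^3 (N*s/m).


Step 1: Convert to SI.
L = 324e-6 m, W = 156e-6 m, d = 1e-6 m
Step 2: W^3 = (156e-6)^3 = 3.80e-12 m^3
Step 3: d^3 = (1e-6)^3 = 1.00e-18 m^3
Step 4: b = 1.8e-5 * 324e-6 * 3.80e-12 / 1.00e-18
b = 2.21e-02 N*s/m


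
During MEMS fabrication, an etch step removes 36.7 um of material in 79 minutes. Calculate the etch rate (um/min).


Step 1: Etch rate = depth / time
Step 2: rate = 36.7 / 79
rate = 0.465 um/min


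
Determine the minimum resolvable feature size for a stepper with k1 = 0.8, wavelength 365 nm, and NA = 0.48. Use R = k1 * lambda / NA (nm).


Step 1: Identify values: k1 = 0.8, lambda = 365 nm, NA = 0.48
Step 2: R = k1 * lambda / NA
R = 0.8 * 365 / 0.48
R = 608.3 nm


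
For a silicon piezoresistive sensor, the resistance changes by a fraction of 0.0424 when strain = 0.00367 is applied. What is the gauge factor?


Step 1: Identify values.
dR/R = 0.0424, strain = 0.00367
Step 2: GF = (dR/R) / strain = 0.0424 / 0.00367
GF = 11.6


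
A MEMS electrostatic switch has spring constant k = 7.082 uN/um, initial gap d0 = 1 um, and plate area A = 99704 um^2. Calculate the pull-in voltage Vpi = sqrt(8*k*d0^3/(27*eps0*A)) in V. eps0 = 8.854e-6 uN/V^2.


Step 1: Compute numerator: 8 * k * d0^3 = 8 * 7.082 * 1^3 = 56.656
Step 2: Compute denominator: 27 * eps0 * A = 27 * 8.854e-6 * 99704 = 23.835039
Step 3: Vpi = sqrt(56.656 / 23.835039)
Vpi = 1.54 V


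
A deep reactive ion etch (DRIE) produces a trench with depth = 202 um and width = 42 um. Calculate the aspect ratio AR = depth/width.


Step 1: AR = depth / width
Step 2: AR = 202 / 42
AR = 4.8


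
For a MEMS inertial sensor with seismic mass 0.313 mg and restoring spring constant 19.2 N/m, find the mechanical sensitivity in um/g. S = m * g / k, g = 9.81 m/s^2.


Step 1: Convert mass: m = 0.313 mg = 3.13e-07 kg
Step 2: S = m * g / k = 3.13e-07 * 9.81 / 19.2
Step 3: S = 1.60e-07 m/g
Step 4: Convert to um/g: S = 0.16 um/g


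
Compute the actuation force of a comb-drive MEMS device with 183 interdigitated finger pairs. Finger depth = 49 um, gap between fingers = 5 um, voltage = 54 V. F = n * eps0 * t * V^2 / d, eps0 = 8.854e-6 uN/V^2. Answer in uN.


Step 1: Parameters: n=183, eps0=8.854e-6 uN/V^2, t=49 um, V=54 V, d=5 um
Step 2: V^2 = 2916
Step 3: F = 183 * 8.854e-6 * 49 * 2916 / 5
F = 46.302 uN


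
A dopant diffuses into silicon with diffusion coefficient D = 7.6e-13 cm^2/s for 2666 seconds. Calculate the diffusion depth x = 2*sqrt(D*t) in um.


Step 1: Compute D*t = 7.6e-13 * 2666 = 2.02616e-09 cm^2
Step 2: sqrt(D*t) = 4.5e-05 cm
Step 3: x = 2 * 4.5e-05 cm = 9e-05 cm
Step 4: Convert to um (1 cm = 1e4 um): x = 0.9 um


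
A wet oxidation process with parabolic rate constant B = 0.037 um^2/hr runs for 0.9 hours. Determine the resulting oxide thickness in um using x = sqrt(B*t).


Step 1: Compute B*t = 0.037 * 0.9 = 0.0333
Step 2: x = sqrt(0.0333)
x = 0.182 um


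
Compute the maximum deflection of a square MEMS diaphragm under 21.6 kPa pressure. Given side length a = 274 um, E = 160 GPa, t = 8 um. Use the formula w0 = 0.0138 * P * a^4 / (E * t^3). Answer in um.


Step 1: Convert pressure to compatible units (E is in GPa, so P in GPa).
P = 21.6 kPa = 21.6e-6 GPa
Step 2: Compute numerator: 0.0138 * P * a^4.
a^4 = 274^4 = 5636405776
numerator = 0.0138 * 21.6e-6 * 5636405776 = 1.6801e+03
Step 3: Compute denominator: E * t^3 = 160 * 8^3 = 81920
Step 4: w0 = numerator / denominator = 1.6801e+03 / 81920 = 0.0205 um


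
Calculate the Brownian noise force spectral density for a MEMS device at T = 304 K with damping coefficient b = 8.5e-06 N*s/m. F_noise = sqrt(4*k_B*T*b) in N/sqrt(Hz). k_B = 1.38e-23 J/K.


Step 1: Compute 4 * k_B * T * b
= 4 * 1.38e-23 * 304 * 8.5e-06
= 1.4264e-25 N^2/Hz
Step 2: F_noise = sqrt(1.4264e-25)
F_noise = 3.78e-13 N/sqrt(Hz)


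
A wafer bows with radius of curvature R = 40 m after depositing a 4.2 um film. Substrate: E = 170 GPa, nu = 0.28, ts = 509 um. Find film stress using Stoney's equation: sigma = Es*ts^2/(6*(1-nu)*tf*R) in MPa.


Step 1: Compute numerator: Es * ts^2 = 170 * 509^2 = 44043770 (GPa*um^2)
Step 2: Compute denominator (R in um): 6*(1-nu)*tf*R = 6*0.72*4.2*40e6 = 725760000.0 (um^2)
Step 3: sigma (GPa) = 44043770 / 725760000.0 = 6.0686e-02 GPa
Step 4: Convert to MPa (x1000): sigma = 60.7 MPa


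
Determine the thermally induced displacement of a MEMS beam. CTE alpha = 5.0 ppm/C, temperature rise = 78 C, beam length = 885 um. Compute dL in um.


Step 1: Convert CTE: alpha = 5.0 ppm/C = 5.0e-6 /C
Step 2: dL = 5.0e-6 * 78 * 885
dL = 0.3451 um


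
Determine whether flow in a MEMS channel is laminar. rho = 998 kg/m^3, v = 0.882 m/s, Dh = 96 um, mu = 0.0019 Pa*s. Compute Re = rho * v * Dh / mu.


Step 1: Convert Dh to meters: Dh = 96e-6 m
Step 2: Re = rho * v * Dh / mu
Re = 998 * 0.882 * 96e-6 / 0.0019
Re = 44.475
Since Re = 44.475 is below ~2300, the flow is laminar.


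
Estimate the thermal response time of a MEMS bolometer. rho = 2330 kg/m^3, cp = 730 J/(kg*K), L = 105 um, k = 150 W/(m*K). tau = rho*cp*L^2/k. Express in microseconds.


Step 1: Convert L to m: L = 105e-6 m
Step 2: L^2 = (105e-6)^2 = 1.1025e-08 m^2
Step 3: tau = 2330 * 730 * 1.1025e-08 / 150 = 1.2501615e-04 s
Step 4: Convert to microseconds (multiply by 1e6).
tau = 125.016 us


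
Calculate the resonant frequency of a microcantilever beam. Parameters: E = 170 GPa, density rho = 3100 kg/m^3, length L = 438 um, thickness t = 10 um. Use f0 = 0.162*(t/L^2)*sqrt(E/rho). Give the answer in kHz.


Step 1: Convert units to SI.
t_SI = 10e-6 m, L_SI = 438e-6 m
Step 2: Calculate sqrt(E/rho).
sqrt(170e9 / 3100) = 7405.32 m/s
Step 3: Compute f0.
f0 = 0.162 * 10e-6 / (438e-6)^2 * 7405.32 = 62533.2 Hz = 62.53 kHz


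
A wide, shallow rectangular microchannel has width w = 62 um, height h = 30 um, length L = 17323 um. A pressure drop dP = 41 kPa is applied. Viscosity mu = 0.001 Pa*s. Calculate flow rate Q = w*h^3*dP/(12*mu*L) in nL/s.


Step 1: Convert all dimensions to SI (meters).
w = 62e-6 m, h = 30e-6 m, L = 17323e-6 m, dP = 41e3 Pa
Step 2: Q = w * h^3 * dP / (12 * mu * L)
Q = 62e-6 * (30e-6)^3 * 41e3 / (12 * 0.001 * 17323e-6) = 3.3016798e-10 m^3/s
Step 3: Convert Q from m^3/s to nL/s (1 m^3 = 1e12 nL, so multiply by 1e12).
Q = 330.168 nL/s


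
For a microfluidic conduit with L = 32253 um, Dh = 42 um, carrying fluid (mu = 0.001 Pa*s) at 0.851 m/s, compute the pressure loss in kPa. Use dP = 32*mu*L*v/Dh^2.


Step 1: Convert to SI: L = 32253e-6 m, Dh = 42e-6 m
Step 2: dP = 32 * 0.001 * 32253e-6 * 0.851 / (42e-6)^2
Step 3: dP = 497910.26 Pa
Step 4: Convert to kPa: dP = 497.91 kPa


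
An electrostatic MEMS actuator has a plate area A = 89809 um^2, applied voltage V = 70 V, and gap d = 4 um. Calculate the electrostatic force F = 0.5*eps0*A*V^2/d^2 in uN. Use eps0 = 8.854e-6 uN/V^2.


Step 1: Identify parameters.
eps0 = 8.854e-6 uN/V^2, A = 89809 um^2, V = 70 V, d = 4 um
Step 2: Compute V^2 = 70^2 = 4900
Step 3: Compute d^2 = 4^2 = 16
Step 4: F = 0.5 * 8.854e-6 * 89809 * 4900 / 16
F = 121.76 uN


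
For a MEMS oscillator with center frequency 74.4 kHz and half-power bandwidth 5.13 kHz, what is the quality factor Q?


Step 1: Q = f0 / bandwidth
Step 2: Q = 74.4 / 5.13
Q = 14.5


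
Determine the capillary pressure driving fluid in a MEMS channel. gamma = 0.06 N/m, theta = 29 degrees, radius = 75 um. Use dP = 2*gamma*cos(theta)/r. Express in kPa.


Step 1: cos(29 deg) = 0.8746
Step 2: Convert r to m: r = 75e-6 m
Step 3: dP = 2 * 0.06 * 0.8746 / 75e-6 = 1399.4 Pa
Step 4: Convert Pa to kPa (divide by 1000).
dP = 1.4 kPa


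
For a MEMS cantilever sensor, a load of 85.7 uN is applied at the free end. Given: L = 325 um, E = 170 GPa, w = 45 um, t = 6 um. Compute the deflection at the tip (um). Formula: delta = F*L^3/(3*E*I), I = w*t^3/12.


Step 1: Calculate the second moment of area.
I = w * t^3 / 12 = 45 * 6^3 / 12 = 810.0 um^4
Step 2: Convert E to consistent units (1 GPa = 1000 uN/um^2).
E = 170 GPa = 170000 uN/um^2
Step 3: Calculate tip deflection.
delta = F * L^3 / (3 * E * I)
delta = 85.7 * 325^3 / (3 * 170000 * 810.0)
delta = 7.1216 um


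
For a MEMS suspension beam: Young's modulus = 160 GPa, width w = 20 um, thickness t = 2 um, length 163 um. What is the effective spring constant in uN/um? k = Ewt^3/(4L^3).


Step 1: Convert E to consistent units (1 GPa = 1000 uN/um^2).
E = 160 GPa = 160000 uN/um^2
Step 2: Compute t^3 = 2^3 = 8
Step 3: Compute L^3 = 163^3 = 4330747
Step 4: k = 160000 * 20 * 8 / (4 * 4330747)
k = 1.4778 uN/um


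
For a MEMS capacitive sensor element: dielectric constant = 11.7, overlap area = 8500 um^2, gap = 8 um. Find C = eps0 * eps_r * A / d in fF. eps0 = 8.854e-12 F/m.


Step 1: Convert area to m^2: A = 8500e-12 m^2
Step 2: Convert gap to m: d = 8e-6 m
Step 3: C = eps0 * eps_r * A / d
C = 8.854e-12 * 11.7 * 8500e-12 / 8e-6
Step 4: Convert to fF (multiply by 1e15).
C = 110.07 fF


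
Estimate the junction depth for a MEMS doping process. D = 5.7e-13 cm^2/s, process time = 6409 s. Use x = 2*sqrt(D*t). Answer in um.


Step 1: Compute D*t = 5.7e-13 * 6409 = 3.65313e-09 cm^2
Step 2: sqrt(D*t) = 6.04411e-05 cm
Step 3: x = 2 * 6.04411e-05 cm = 1.208822e-04 cm
Step 4: Convert to um (1 cm = 1e4 um): x = 1.209 um


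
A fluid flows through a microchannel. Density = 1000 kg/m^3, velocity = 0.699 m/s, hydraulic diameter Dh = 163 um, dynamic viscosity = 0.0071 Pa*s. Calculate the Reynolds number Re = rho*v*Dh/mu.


Step 1: Convert Dh to meters: Dh = 163e-6 m
Step 2: Re = rho * v * Dh / mu
Re = 1000 * 0.699 * 163e-6 / 0.0071
Re = 16.047


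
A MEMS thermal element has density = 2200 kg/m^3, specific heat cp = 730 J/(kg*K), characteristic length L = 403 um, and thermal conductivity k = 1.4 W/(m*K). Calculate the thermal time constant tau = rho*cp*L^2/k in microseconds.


Step 1: Convert L to m: L = 403e-6 m
Step 2: L^2 = (403e-6)^2 = 1.62409e-07 m^2
Step 3: tau = 2200 * 730 * 1.62409e-07 / 1.4 = 1.8630632429e-01 s
Step 4: Convert to microseconds (multiply by 1e6).
tau = 186306.324 us


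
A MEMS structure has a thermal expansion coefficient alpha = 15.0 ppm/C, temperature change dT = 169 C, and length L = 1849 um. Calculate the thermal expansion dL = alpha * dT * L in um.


Step 1: Convert CTE: alpha = 15.0 ppm/C = 15.0e-6 /C
Step 2: dL = 15.0e-6 * 169 * 1849
dL = 4.6872 um


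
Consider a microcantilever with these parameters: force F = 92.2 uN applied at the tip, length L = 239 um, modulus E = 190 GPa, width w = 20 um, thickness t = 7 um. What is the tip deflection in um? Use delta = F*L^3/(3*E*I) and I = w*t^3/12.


Step 1: Calculate the second moment of area.
I = w * t^3 / 12 = 20 * 7^3 / 12 = 571.6667 um^4
Step 2: Convert E to consistent units (1 GPa = 1000 uN/um^2).
E = 190 GPa = 190000 uN/um^2
Step 3: Calculate tip deflection.
delta = F * L^3 / (3 * E * I)
delta = 92.2 * 239^3 / (3 * 190000 * 571.6667)
delta = 3.8628 um


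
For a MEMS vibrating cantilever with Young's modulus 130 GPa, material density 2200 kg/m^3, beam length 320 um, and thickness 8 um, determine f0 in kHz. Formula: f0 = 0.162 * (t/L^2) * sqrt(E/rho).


Step 1: Convert units to SI.
t_SI = 8e-6 m, L_SI = 320e-6 m
Step 2: Calculate sqrt(E/rho).
sqrt(130e9 / 2200) = 7687.06 m/s
Step 3: Compute f0.
f0 = 0.162 * 8e-6 / (320e-6)^2 * 7687.06 = 97289.4 Hz = 97.29 kHz


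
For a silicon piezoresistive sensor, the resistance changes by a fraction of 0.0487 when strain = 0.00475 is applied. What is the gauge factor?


Step 1: Identify values.
dR/R = 0.0487, strain = 0.00475
Step 2: GF = (dR/R) / strain = 0.0487 / 0.00475
GF = 10.3


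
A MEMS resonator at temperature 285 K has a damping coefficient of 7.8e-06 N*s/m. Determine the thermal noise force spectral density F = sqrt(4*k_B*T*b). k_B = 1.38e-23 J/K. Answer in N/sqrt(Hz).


Step 1: Compute 4 * k_B * T * b
= 4 * 1.38e-23 * 285 * 7.8e-06
= 1.2271e-25 N^2/Hz
Step 2: F_noise = sqrt(1.2271e-25)
F_noise = 3.50e-13 N/sqrt(Hz)


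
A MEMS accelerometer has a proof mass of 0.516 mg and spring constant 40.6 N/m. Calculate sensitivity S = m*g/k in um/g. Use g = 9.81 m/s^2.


Step 1: Convert mass: m = 0.516 mg = 5.16e-07 kg
Step 2: S = m * g / k = 5.16e-07 * 9.81 / 40.6
Step 3: S = 1.25e-07 m/g
Step 4: Convert to um/g: S = 0.125 um/g


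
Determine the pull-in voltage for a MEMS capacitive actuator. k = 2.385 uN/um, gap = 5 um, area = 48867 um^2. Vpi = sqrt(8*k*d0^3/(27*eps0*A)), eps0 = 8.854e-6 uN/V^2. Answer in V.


Step 1: Compute numerator: 8 * k * d0^3 = 8 * 2.385 * 5^3 = 2385.0
Step 2: Compute denominator: 27 * eps0 * A = 27 * 8.854e-6 * 48867 = 11.682047
Step 3: Vpi = sqrt(2385.0 / 11.682047)
Vpi = 14.29 V


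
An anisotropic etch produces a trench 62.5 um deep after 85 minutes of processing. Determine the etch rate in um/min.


Step 1: Etch rate = depth / time
Step 2: rate = 62.5 / 85
rate = 0.735 um/min


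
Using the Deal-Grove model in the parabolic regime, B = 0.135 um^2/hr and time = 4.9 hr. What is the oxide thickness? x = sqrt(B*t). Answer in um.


Step 1: Compute B*t = 0.135 * 4.9 = 0.6615
Step 2: x = sqrt(0.6615)
x = 0.813 um


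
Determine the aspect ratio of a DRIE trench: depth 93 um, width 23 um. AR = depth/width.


Step 1: AR = depth / width
Step 2: AR = 93 / 23
AR = 4.0


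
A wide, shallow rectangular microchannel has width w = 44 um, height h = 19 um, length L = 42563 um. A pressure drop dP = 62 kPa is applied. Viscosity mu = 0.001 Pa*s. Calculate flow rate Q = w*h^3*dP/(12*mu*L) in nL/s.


Step 1: Convert all dimensions to SI (meters).
w = 44e-6 m, h = 19e-6 m, L = 42563e-6 m, dP = 62e3 Pa
Step 2: Q = w * h^3 * dP / (12 * mu * L)
Q = 44e-6 * (19e-6)^3 * 62e3 / (12 * 0.001 * 42563e-6) = 3.663462e-11 m^3/s
Step 3: Convert Q from m^3/s to nL/s (1 m^3 = 1e12 nL, so multiply by 1e12).
Q = 36.635 nL/s


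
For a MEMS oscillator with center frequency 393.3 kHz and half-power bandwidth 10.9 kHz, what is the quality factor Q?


Step 1: Q = f0 / bandwidth
Step 2: Q = 393.3 / 10.9
Q = 36.1


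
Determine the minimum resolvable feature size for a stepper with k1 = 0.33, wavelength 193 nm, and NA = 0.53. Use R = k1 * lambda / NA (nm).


Step 1: Identify values: k1 = 0.33, lambda = 193 nm, NA = 0.53
Step 2: R = k1 * lambda / NA
R = 0.33 * 193 / 0.53
R = 120.2 nm


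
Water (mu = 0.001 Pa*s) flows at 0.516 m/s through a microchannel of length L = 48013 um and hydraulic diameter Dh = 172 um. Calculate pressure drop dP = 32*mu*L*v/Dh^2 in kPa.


Step 1: Convert to SI: L = 48013e-6 m, Dh = 172e-6 m
Step 2: dP = 32 * 0.001 * 48013e-6 * 0.516 / (172e-6)^2
Step 3: dP = 26797.95 Pa
Step 4: Convert to kPa: dP = 26.8 kPa


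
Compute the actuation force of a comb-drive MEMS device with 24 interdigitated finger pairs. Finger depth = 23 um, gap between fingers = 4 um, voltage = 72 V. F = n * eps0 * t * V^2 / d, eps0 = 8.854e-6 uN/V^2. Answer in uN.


Step 1: Parameters: n=24, eps0=8.854e-6 uN/V^2, t=23 um, V=72 V, d=4 um
Step 2: V^2 = 5184
Step 3: F = 24 * 8.854e-6 * 23 * 5184 / 4
F = 6.334 uN


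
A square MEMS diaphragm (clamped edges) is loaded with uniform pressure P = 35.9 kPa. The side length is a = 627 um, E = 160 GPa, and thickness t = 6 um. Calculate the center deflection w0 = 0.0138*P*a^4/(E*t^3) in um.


Step 1: Convert pressure to compatible units (E is in GPa, so P in GPa).
P = 35.9 kPa = 35.9e-6 GPa
Step 2: Compute numerator: 0.0138 * P * a^4.
a^4 = 627^4 = 154550410641
numerator = 0.0138 * 35.9e-6 * 154550410641 = 7.656736e+04
Step 3: Compute denominator: E * t^3 = 160 * 6^3 = 34560
Step 4: w0 = numerator / denominator = 7.656736e+04 / 34560 = 2.2155 um
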